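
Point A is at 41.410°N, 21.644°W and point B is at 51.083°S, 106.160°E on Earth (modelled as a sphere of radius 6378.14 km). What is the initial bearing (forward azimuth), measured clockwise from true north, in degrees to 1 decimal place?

With φ₁ = 0.7227, φ₂ = -0.8916, Δλ = 2.2306 rad, the forward-azimuth formula gives
θ = atan2( sin Δλ cos φ₂ , cos φ₁ sin φ₂ − sin φ₁ cos φ₂ cos Δλ ) = atan2(0.4963, -0.3288) = 123.53°.
So the initial bearing is 123.5°.

123.5°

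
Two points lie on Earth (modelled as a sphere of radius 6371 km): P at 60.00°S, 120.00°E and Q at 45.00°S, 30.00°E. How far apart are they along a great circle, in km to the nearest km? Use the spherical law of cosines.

5809 km

Let φ₁ = -1.0472 rad, φ₂ = -0.7854 rad, and Δλ = -1.5708 rad.
cos c = sin φ₁ sin φ₂ + cos φ₁ cos φ₂ cos Δλ = (-0.8660)(-0.7071) + (0.5000)(0.7071)(0.0000) = 0.61237,
so c = arccos(0.61237) = 0.91174 rad.
Distance = R·c = 6371 × 0.9117 ≈ 5809 km.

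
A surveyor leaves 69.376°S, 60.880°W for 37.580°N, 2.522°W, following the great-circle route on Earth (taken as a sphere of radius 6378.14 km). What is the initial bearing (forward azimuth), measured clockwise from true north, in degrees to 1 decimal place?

48.2°

With φ₁ = -1.2108, φ₂ = 0.6559, Δλ = 1.0185 rad, the forward-azimuth formula gives
θ = atan2( sin Δλ cos φ₂ , cos φ₁ sin φ₂ − sin φ₁ cos φ₂ cos Δλ ) = atan2(0.6747, 0.6039) = 48.17°.
So the initial bearing is 48.2°.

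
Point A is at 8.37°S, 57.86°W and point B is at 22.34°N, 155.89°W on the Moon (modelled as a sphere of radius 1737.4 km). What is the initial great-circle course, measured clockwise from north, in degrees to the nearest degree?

Δλ = -98.030° = -1.7109 rad.
y = sin Δλ · cos φ₂ = (-0.9902)(0.9249) = -0.9159
x = cos φ₁ sin φ₂ − sin φ₁ cos φ₂ cos Δλ = (0.9893)(0.3801) − (-0.1456)(0.9249)(-0.1397) = 0.3572
θ = atan2(y, x) = -68.69°; adding 360° gives 291°.

291°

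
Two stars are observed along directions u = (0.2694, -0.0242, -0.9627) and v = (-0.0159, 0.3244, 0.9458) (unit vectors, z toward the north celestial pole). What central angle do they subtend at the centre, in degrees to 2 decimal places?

u·v = -0.9227; |u| = 1.0000, |v| = 1.0000.
cos θ = (u·v)/(|u||v|) = -0.9227, so θ = 157.32°.

157.32°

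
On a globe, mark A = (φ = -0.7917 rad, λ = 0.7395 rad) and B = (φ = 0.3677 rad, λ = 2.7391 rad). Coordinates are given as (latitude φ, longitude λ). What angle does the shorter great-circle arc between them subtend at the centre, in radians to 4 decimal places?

In radians: φ₁ = -0.7917, φ₂ = 0.3677, Δλ = 114.569° = 1.9996 rad.
cos c = sin φ₁ sin φ₂ + cos φ₁ cos φ₂ cos Δλ = (-0.7115)(0.3595) + (0.7026)(0.9332)(-0.4158) = -0.52840,
so c = arccos(-0.52840) = 2.12751 rad.
So the angular separation is 2.1275 rad.

2.1275 rad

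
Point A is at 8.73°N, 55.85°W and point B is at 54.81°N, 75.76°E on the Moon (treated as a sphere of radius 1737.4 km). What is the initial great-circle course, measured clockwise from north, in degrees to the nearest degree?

With φ₁ = 0.1524, φ₂ = 0.9566, Δλ = 2.2970 rad, the forward-azimuth formula gives
θ = atan2( sin Δλ cos φ₂ , cos φ₁ sin φ₂ − sin φ₁ cos φ₂ cos Δλ ) = atan2(0.4309, 0.8659) = 26.46°.
So the initial bearing is 26°.

26°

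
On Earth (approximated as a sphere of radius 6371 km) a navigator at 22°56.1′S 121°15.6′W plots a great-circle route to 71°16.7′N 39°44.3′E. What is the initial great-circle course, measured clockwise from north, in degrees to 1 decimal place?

With φ₁ = -0.4003, φ₂ = 1.2440, Δλ = 2.8100 rad, the forward-azimuth formula gives
θ = atan2( sin Δλ cos φ₂ , cos φ₁ sin φ₂ − sin φ₁ cos φ₂ cos Δλ ) = atan2(0.1045, 0.7540) = 7.89°.
So the initial bearing is 7.9°.

7.9°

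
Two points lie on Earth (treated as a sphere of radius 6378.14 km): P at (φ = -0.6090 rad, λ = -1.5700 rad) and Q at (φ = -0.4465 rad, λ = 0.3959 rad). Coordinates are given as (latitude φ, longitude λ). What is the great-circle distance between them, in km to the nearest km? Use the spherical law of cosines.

10260 km

With latitudes φ₁ = -34.893°, φ₂ = -25.583° and longitude difference Δλ = 112.638°:
cos c = sin φ₁ sin φ₂ + cos φ₁ cos φ₂ cos Δλ = (-0.5720)(-0.4318) + (0.8202)(0.9020)(-0.3849) = -0.03774,
so c = arccos(-0.03774) = 1.60854 rad.
Distance = R·c = 6378.14 × 1.6085 ≈ 10260 km.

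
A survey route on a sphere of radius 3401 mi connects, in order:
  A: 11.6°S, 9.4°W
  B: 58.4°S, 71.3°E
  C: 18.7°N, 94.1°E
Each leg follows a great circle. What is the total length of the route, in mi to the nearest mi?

9179 mi

Leg A→B: central angle 1.3138 rad, distance 4468.1 mi.
Leg B→C: central angle 1.3853 rad, distance 4711.3 mi.
Total: 4468.1 + 4711.3 ≈ 9179 mi.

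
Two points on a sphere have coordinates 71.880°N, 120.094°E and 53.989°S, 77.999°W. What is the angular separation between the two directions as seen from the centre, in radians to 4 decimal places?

2.8011 rad

Let φ₁ = 1.2545 rad, φ₂ = -0.9423 rad, and Δλ = 2.8258 rad.
cos c = sin φ₁ sin φ₂ + cos φ₁ cos φ₂ cos Δλ = (0.9504)(-0.8089) + (0.3110)(0.5879)(-0.9506) = -0.94260,
so c = arccos(-0.94260) = 2.80113 rad.
So the angular separation is 2.8011 rad.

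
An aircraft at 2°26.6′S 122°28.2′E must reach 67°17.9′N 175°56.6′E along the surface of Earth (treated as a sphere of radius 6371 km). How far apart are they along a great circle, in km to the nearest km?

Let φ₁ = -0.0426 rad, φ₂ = 1.1746 rad, and Δλ = 0.9333 rad.
cos c = sin φ₁ sin φ₂ + cos φ₁ cos φ₂ cos Δλ = (-0.0426)(0.9225) + (0.9991)(0.3859)(0.5952) = 0.19017,
so c = arccos(0.19017) = 1.37946 rad.
Distance = R·c = 6371 × 1.3795 ≈ 8789 km.

8789 km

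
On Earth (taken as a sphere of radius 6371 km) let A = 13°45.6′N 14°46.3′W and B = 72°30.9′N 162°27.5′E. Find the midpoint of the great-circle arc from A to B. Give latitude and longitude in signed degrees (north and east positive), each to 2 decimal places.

60.60°, -13.53°

The central angle between A and B is δ = 1.6355 rad.
With f = 0.5, the slerp weights are sin((1−f)δ)/sin δ = 0.7311 and sin(fδ)/sin δ = 0.7311.
Weighted sum of the unit vectors: (0.7311)·(0.9392,-0.2477,0.2379) + (0.7311)·(-0.2865,0.0906,0.9538) = (0.4772, -0.1149, 0.8712).
Converting back: φ = atan2(z, √(x²+y²)) = 60.60°, λ = atan2(y, x) = -13.53°.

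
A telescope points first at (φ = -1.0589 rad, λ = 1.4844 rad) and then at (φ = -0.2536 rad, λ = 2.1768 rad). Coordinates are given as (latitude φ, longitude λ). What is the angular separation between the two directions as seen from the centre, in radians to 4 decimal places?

0.9475 rad

With latitudes φ₁ = -60.671°, φ₂ = -14.530° and longitude difference Δλ = 39.672°:
cos c = sin φ₁ sin φ₂ + cos φ₁ cos φ₂ cos Δλ = (-0.8718)(-0.2509) + (0.4898)(0.9680)(0.7697) = 0.58370,
so c = arccos(0.58370) = 0.94752 rad.
So the angular separation is 0.9475 rad.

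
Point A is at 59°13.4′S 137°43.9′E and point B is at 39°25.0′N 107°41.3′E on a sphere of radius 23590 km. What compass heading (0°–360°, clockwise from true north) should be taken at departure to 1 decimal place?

336.7°

Δλ = -30.043° = -0.5244 rad.
y = sin Δλ · cos φ₂ = (-0.5007)(0.7725) = -0.3868
x = cos φ₁ sin φ₂ − sin φ₁ cos φ₂ cos Δλ = (0.5117)(0.6350) − (-0.8592)(0.7725)(0.8656) = 0.8995
θ = atan2(y, x) = -23.27°; adding 360° gives 336.7°.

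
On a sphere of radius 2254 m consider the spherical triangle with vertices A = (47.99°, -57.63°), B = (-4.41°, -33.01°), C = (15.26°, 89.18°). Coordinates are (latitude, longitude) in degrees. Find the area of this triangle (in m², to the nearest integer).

Side lengths (central angles): a = 2.1325, b = 1.9228, c = 0.9891 rad; semiperimeter s = 2.5222.
By l'Huilier's theorem, tan(E/4) = √[tan(s/2) tan((s−a)/2) tan((s−b)/2) tan((s−c)/2)], giving spherical excess E = 1.6189 rad.
Area = E·R² = 1.6189 × (2254)² ≈ 8224867 m².

8224867 m²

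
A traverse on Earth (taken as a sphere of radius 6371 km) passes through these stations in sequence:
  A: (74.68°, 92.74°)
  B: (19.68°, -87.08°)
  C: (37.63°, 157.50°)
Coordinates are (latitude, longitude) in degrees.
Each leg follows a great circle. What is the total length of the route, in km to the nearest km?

Leg A→B: central angle 1.4947 rad, distance 9522.7 km.
Leg B→C: central angle 1.6855 rad, distance 10738.5 km.
Total: 9522.7 + 10738.5 ≈ 20261 km.

20261 km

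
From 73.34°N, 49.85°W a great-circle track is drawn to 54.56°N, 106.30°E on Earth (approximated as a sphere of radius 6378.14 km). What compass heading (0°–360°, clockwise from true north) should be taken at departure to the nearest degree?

Δλ = 156.150° = 2.7253 rad.
y = sin Δλ · cos φ₂ = (0.4043)(0.5799) = 0.2345
x = cos φ₁ sin φ₂ − sin φ₁ cos φ₂ cos Δλ = (0.2867)(0.8147) − (0.9580)(0.5799)(-0.9146) = 0.7416
θ = atan2(y, x) = 17.54°, so the bearing is 18°.

18°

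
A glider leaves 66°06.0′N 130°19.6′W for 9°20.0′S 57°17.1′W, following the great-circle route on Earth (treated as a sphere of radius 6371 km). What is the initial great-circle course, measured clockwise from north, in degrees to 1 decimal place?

With φ₁ = 1.1537, φ₂ = -0.1629, Δλ = 1.2748 rad, the forward-azimuth formula gives
θ = atan2( sin Δλ cos φ₂ , cos φ₁ sin φ₂ − sin φ₁ cos φ₂ cos Δλ ) = atan2(0.9439, -0.3288) = 109.21°.
So the initial bearing is 109.2°.

109.2°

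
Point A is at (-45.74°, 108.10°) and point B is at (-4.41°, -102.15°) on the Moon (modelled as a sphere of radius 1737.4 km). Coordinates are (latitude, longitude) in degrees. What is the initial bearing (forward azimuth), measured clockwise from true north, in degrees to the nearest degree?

With φ₁ = -0.7983, φ₂ = -0.0770, Δλ = 2.6136 rad, the forward-azimuth formula gives
θ = atan2( sin Δλ cos φ₂ , cos φ₁ sin φ₂ − sin φ₁ cos φ₂ cos Δλ ) = atan2(0.5023, -0.6705) = 143.16°.
So the initial bearing is 143°.

143°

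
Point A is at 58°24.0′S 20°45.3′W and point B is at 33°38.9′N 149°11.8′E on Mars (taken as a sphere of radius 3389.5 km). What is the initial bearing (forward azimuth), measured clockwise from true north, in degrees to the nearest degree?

160°

Δλ = 169.952° = 2.9662 rad.
y = sin Δλ · cos φ₂ = (0.1745)(0.8325) = 0.1452
x = cos φ₁ sin φ₂ − sin φ₁ cos φ₂ cos Δλ = (0.5240)(0.5541) − (-0.8517)(0.8325)(-0.9847) = -0.4078
θ = atan2(y, x) = 160.40°, so the bearing is 160°.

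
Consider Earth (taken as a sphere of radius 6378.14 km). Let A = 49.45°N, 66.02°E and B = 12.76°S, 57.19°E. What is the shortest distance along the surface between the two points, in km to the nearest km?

6979 km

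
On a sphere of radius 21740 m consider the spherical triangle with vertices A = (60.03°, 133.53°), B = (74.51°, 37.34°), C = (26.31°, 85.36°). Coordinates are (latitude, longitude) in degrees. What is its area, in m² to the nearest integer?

126764154 m²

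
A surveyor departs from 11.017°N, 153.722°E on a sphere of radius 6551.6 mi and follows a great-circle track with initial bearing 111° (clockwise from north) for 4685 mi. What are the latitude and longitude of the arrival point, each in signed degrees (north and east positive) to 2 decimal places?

-4.95°, -168.37°

Angular distance δ = d/R = 4685/6551.6 = 0.71509 rad; initial bearing θ = 1.9373 rad.
sin φ₂ = sin φ₁ cos δ + cos φ₁ sin δ cos θ = (0.1911)(0.7550) + (0.9816)(0.6557)(-0.3584) = -0.0864, so φ₂ = -4.95°.
Δλ = atan2(sin θ sin δ cos φ₁, cos δ − sin φ₁ sin φ₂) = atan2(0.6009, 0.7715) = 37.911°.
λ₂ = 153.722° + 37.911° = 191.63° → -168.37° after wrapping to (−180°, 180°].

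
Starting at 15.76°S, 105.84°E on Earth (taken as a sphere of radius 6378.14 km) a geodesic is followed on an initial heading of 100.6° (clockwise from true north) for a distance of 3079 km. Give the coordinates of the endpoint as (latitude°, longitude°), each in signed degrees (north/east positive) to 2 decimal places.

Angular distance δ = d/R = 3079/6378.14 = 0.48274 rad; initial bearing θ = 1.7558 rad.
sin φ₂ = sin φ₁ cos δ + cos φ₁ sin δ cos θ = (-0.2716)(0.8857) + (0.9624)(0.4642)(-0.1840) = -0.3228, so φ₂ = -18.83°.
Δλ = atan2(sin θ sin δ cos φ₁, cos δ − sin φ₁ sin φ₂) = atan2(0.4391, 0.7981) = 28.822°.
λ₂ = 105.840° + 28.822° = 134.66°.

-18.83°, 134.66°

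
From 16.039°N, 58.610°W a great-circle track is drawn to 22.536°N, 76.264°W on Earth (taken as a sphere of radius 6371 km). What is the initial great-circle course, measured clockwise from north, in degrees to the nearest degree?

With φ₁ = 0.2799, φ₂ = 0.3933, Δλ = -0.3081 rad, the forward-azimuth formula gives
θ = atan2( sin Δλ cos φ₂ , cos φ₁ sin φ₂ − sin φ₁ cos φ₂ cos Δλ ) = atan2(-0.2801, 0.1252) = -65.92°.
Adding 360° brings this into [0°, 360°): 294°.

294°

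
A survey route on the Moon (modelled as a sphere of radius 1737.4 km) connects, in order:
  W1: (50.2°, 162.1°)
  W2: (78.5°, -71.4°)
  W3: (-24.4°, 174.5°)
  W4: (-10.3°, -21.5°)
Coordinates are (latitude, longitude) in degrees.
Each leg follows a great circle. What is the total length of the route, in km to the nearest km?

9338 km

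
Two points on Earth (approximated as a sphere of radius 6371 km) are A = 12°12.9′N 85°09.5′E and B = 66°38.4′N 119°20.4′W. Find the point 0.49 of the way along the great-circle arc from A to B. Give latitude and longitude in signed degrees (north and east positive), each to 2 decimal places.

59.60°, 99.44°

The central angle between A and B is δ = 1.7299 rad.
With f = 0.49, the slerp weights are sin((1−f)δ)/sin δ = 0.7820 and sin(fδ)/sin δ = 0.7593.
Weighted sum of the unit vectors: (0.7820)·(0.0825,0.9739,0.2116) + (0.7593)·(-0.1943,-0.3456,0.9180) = (-0.0830, 0.4992, 0.8625).
Converting back: φ = atan2(z, √(x²+y²)) = 59.60°, λ = atan2(y, x) = 99.44°.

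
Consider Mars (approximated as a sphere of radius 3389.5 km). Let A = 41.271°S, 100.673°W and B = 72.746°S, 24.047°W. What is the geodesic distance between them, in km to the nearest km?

Let φ₁ = -0.7203 rad, φ₂ = -1.2697 rad, and Δλ = 1.3374 rad.
cos c = sin φ₁ sin φ₂ + cos φ₁ cos φ₂ cos Δλ = (-0.6596)(-0.9550) + (0.7516)(0.2966)(0.2313) = 0.68150,
so c = arccos(0.68150) = 0.82098 rad.
Distance = R·c = 3389.5 × 0.8210 ≈ 2783 km.

2783 km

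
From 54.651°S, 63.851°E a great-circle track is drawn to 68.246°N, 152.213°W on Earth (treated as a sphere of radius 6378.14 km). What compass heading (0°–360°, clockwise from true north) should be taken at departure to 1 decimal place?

36.7°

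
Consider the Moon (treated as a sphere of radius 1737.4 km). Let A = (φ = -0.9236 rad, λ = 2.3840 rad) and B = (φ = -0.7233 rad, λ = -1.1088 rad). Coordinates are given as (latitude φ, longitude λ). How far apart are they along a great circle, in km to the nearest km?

2549 km

With latitudes φ₁ = -52.918°, φ₂ = -41.442° and longitude difference Δλ = 159.877°:
cos c = sin φ₁ sin φ₂ + cos φ₁ cos φ₂ cos Δλ = (-0.7978)(-0.6619) + (0.6030)(0.7496)(-0.9390) = 0.10362,
so c = arccos(0.10362) = 1.46699 rad.
Distance = R·c = 1737.4 × 1.4670 ≈ 2549 km.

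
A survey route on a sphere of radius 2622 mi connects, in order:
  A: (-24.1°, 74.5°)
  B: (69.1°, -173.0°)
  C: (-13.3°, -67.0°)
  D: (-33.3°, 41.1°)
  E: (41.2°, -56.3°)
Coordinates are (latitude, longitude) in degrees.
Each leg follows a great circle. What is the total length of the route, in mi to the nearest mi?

20229 mi

Leg A→B: central angle 2.1014 rad, distance 5510.0 mi.
Leg B→C: central angle 1.8866 rad, distance 4946.7 mi.
Leg C→D: central angle 1.6975 rad, distance 4450.9 mi.
Leg D→E: central angle 2.0293 rad, distance 5320.9 mi.
Total: 5510.0 + 4946.7 + 4450.9 + 5320.9 ≈ 20229 mi.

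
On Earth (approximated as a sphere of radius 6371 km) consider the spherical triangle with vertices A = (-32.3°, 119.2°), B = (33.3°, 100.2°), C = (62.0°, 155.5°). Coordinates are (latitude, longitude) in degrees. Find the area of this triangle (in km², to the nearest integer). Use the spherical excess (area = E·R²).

20745775 km²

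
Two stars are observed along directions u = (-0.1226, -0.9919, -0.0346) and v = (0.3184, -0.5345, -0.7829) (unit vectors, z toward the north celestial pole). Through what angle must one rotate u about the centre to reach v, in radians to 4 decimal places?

u·v = 0.5182; |u| = 1.0000, |v| = 1.0000.
cos θ = (u·v)/(|u||v|) = 0.5182, so θ = 1.0261 rad.

1.0261 rad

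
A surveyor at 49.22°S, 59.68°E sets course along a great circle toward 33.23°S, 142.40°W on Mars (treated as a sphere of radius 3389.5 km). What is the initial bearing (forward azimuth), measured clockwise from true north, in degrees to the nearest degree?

162°

With φ₁ = -0.8591, φ₂ = -0.5800, Δλ = 2.7562 rad, the forward-azimuth formula gives
θ = atan2( sin Δλ cos φ₂ , cos φ₁ sin φ₂ − sin φ₁ cos φ₂ cos Δλ ) = atan2(0.3144, -0.9449) = 161.59°.
So the initial bearing is 162°.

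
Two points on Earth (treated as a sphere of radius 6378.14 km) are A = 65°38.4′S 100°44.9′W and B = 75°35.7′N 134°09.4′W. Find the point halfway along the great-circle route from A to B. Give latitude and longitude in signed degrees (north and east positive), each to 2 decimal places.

5.18°, -113.20°

The central angle between A and B is δ = 2.4926 rad.
With f = 0.5, the slerp weights are sin((1−f)δ)/sin δ = 1.5682 and sin(fδ)/sin δ = 1.5682.
Weighted sum of the unit vectors: (1.5682)·(-0.0769,-0.4052,-0.9110) + (1.5682)·(-0.1733,-0.1785,0.9686) = (-0.3924, -0.9154, 0.0903).
Converting back: φ = atan2(z, √(x²+y²)) = 5.18°, λ = atan2(y, x) = -113.20°.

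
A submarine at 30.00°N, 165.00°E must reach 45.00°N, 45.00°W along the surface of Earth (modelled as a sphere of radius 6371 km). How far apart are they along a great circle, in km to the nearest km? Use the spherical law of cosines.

Let φ₁ = 0.5236 rad, φ₂ = 0.7854 rad, and Δλ = 2.6180 rad.
cos c = sin φ₁ sin φ₂ + cos φ₁ cos φ₂ cos Δλ = (0.5000)(0.7071) + (0.8660)(0.7071)(-0.8660) = -0.17678,
so c = arccos(-0.17678) = 1.74851 rad.
Distance = R·c = 6371 × 1.7485 ≈ 11140 km.

11140 km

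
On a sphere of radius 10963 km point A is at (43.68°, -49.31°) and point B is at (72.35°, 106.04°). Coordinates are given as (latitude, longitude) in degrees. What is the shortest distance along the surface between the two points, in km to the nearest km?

11995 km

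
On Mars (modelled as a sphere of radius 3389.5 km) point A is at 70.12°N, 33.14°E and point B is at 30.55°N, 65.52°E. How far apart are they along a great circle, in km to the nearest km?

In radians: φ₁ = 1.2238, φ₂ = 0.5332, Δλ = 32.380° = 0.5651 rad.
cos c = sin φ₁ sin φ₂ + cos φ₁ cos φ₂ cos Δλ = (0.9404)(0.5083) + (0.3401)(0.8612)(0.8445) = 0.72531,
so c = arccos(0.72531) = 0.75931 rad.
Distance = R·c = 3389.5 × 0.7593 ≈ 2574 km.

2574 km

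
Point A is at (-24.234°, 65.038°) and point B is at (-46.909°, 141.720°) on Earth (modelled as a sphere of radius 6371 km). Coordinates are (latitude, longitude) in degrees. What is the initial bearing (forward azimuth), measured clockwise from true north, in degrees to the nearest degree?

132°

With φ₁ = -0.4230, φ₂ = -0.8187, Δλ = 1.3384 rad, the forward-azimuth formula gives
θ = atan2( sin Δλ cos φ₂ , cos φ₁ sin φ₂ − sin φ₁ cos φ₂ cos Δλ ) = atan2(0.6648, -0.6013) = 132.13°.
So the initial bearing is 132°.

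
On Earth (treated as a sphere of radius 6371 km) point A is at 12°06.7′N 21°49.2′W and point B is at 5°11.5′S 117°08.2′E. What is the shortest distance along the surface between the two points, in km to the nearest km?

15443 km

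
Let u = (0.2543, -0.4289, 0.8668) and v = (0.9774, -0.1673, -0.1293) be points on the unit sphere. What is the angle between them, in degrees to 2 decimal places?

77.98°

u·v = 0.2082; |u| = 1.0000, |v| = 1.0000.
cos θ = (u·v)/(|u||v|) = 0.2082, so θ = 77.98°.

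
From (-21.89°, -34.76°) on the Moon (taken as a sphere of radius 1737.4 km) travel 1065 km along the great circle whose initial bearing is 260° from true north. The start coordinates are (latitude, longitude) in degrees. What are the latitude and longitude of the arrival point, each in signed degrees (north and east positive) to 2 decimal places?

-23.43°, -72.89°

Angular distance δ = d/R = 1065/1737.4 = 0.61298 rad; initial bearing θ = 4.5379 rad.
sin φ₂ = sin φ₁ cos δ + cos φ₁ sin δ cos θ = (-0.3728)(0.8179) + (0.9279)(0.5753)(-0.1736) = -0.3976, so φ₂ = -23.43°.
Δλ = atan2(sin θ sin δ cos φ₁, cos δ − sin φ₁ sin φ₂) = atan2(-0.5257, 0.6697) = -38.133°.
λ₂ = -34.760° − 38.133° = -72.89°.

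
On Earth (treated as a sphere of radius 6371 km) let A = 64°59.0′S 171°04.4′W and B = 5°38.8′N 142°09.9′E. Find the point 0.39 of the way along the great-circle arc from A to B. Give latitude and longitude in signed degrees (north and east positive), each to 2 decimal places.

-39.41°, 159.74°

Central angle δ = 1.3703 rad. Interpolating on the sphere with fraction f = 0.39:
P = [sin((1−f)δ)·A + sin(fδ)·B] / sin δ = 0.7571·A + 0.5198·B in Cartesian coordinates,
giving P = (-0.7248, 0.2676, -0.6349), i.e. latitude -39.41°, longitude 159.74°.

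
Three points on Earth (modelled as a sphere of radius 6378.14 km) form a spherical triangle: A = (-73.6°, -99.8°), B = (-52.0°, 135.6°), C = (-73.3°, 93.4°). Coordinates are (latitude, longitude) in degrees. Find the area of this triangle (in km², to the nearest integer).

5677559 km²

Side lengths (central angles): a = 0.4825, b = 0.5738, c = 0.8536 rad; semiperimeter s = 0.9550.
By l'Huilier's theorem, tan(E/4) = √[tan(s/2) tan((s−a)/2) tan((s−b)/2) tan((s−c)/2)], giving spherical excess E = 0.1396 rad.
Area = E·R² = 0.1396 × (6378.14)² ≈ 5677559 km².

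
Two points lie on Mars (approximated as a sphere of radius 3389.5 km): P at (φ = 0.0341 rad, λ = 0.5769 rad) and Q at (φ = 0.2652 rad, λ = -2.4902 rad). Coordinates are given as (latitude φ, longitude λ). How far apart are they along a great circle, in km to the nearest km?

With latitudes φ₁ = 1.954°, φ₂ = 15.195° and longitude difference Δλ = -175.732°:
cos c = sin φ₁ sin φ₂ + cos φ₁ cos φ₂ cos Δλ = (0.0341)(0.2621) + (0.9994)(0.9650)(-0.9972) = -0.95287,
so c = arccos(-0.95287) = 2.83335 rad.
Distance = R·c = 3389.5 × 2.8334 ≈ 9604 km.

9604 km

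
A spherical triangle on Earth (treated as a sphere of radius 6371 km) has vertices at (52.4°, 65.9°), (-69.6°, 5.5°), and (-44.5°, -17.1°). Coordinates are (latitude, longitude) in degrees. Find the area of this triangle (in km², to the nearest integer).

Side lengths (central angles): a = 0.4811, b = 2.0970, c = 2.2621 rad; semiperimeter s = 2.4201.
By l'Huilier's theorem, tan(E/4) = √[tan(s/2) tan((s−a)/2) tan((s−b)/2) tan((s−c)/2)], giving spherical excess E = 0.8788 rad.
Area = E·R² = 0.8788 × (6371)² ≈ 35668156 km².

35668156 km²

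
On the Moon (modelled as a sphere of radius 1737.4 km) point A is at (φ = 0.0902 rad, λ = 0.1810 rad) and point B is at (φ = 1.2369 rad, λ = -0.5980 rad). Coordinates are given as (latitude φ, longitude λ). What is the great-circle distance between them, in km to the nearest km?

2168 km

With latitudes φ₁ = 5.168°, φ₂ = 70.869° and longitude difference Δλ = -44.633°:
cos c = sin φ₁ sin φ₂ + cos φ₁ cos φ₂ cos Δλ = (0.0901)(0.9448) + (0.9959)(0.3277)(0.7116) = 0.31737,
so c = arccos(0.31737) = 1.24784 rad.
Distance = R·c = 1737.4 × 1.2478 ≈ 2168 km.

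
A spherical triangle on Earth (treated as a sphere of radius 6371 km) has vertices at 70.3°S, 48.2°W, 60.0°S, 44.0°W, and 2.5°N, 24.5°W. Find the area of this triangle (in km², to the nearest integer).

1186117 km²

Side lengths (central angles): a = 1.1229, b = 1.3002, c = 0.1823 rad; semiperimeter s = 1.3027.
By l'Huilier's theorem, tan(E/4) = √[tan(s/2) tan((s−a)/2) tan((s−b)/2) tan((s−c)/2)], giving spherical excess E = 0.0292 rad.
Area = E·R² = 0.0292 × (6371)² ≈ 1186117 km².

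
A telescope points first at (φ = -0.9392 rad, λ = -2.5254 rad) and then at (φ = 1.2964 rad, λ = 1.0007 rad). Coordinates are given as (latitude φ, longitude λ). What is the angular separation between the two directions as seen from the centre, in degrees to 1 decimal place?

With latitudes φ₁ = -53.812°, φ₂ = 74.278° and longitude difference Δλ = -157.969°:
cos c = sin φ₁ sin φ₂ + cos φ₁ cos φ₂ cos Δλ = (-0.8071)(0.9626) + (0.5904)(0.2710)(-0.9270) = -0.92520,
so c = arccos(-0.92520) = 2.75235 rad.
So the angular separation is 157.7°.

157.7°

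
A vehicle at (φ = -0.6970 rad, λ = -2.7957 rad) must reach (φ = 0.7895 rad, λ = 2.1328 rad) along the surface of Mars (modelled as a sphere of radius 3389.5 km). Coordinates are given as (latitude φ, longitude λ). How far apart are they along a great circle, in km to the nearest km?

In radians: φ₁ = -0.6970, φ₂ = 0.7895, Δλ = -77.618° = -1.3547 rad.
cos c = sin φ₁ sin φ₂ + cos φ₁ cos φ₂ cos Δλ = (-0.6419)(0.7100) + (0.7668)(0.7042)(0.2144) = -0.33998,
so c = arccos(-0.33998) = 1.91769 rad.
Distance = R·c = 3389.5 × 1.9177 ≈ 6500 km.

6500 km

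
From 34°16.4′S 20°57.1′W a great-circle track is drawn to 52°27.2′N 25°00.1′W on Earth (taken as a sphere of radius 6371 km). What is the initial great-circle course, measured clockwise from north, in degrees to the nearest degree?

With φ₁ = -0.5982, φ₂ = 0.9155, Δλ = -0.0707 rad, the forward-azimuth formula gives
θ = atan2( sin Δλ cos φ₂ , cos φ₁ sin φ₂ − sin φ₁ cos φ₂ cos Δλ ) = atan2(-0.0430, 0.9975) = -2.47°.
Adding 360° brings this into [0°, 360°): 358°.

358°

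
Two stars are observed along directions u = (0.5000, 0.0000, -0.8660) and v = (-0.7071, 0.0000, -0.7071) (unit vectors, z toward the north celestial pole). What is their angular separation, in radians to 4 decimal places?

1.3090 rad

u·v = 0.2588; |u| = 1.0000, |v| = 1.0000.
cos θ = (u·v)/(|u||v|) = 0.2588, so θ = 1.3090 rad.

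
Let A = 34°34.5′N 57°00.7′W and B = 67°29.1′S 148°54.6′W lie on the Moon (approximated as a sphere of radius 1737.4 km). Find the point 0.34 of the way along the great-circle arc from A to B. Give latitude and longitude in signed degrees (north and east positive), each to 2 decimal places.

-3.60°, -74.54°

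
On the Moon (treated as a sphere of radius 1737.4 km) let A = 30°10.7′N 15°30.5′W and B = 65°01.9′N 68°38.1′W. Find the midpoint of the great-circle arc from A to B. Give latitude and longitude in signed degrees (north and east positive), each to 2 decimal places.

50.36°, -32.32°

Central angle δ = 0.8303 rad. Interpolating on the sphere with fraction f = 0.5:
P = [sin((1−f)δ)·A + sin(fδ)·B] / sin δ = 0.5464·A + 0.5464·B in Cartesian coordinates,
giving P = (0.5392, -0.3411, 0.7700), i.e. latitude 50.36°, longitude -32.32°.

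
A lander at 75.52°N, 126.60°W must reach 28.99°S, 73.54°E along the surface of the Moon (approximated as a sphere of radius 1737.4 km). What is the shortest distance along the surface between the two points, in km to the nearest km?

With latitudes φ₁ = 75.520°, φ₂ = -28.990° and longitude difference Δλ = -159.860°:
cos c = sin φ₁ sin φ₂ + cos φ₁ cos φ₂ cos Δλ = (0.9682)(-0.4847) + (0.2500)(0.8747)(-0.9389) = -0.67460,
so c = arccos(-0.67460) = 2.31122 rad.
Distance = R·c = 1737.4 × 2.3112 ≈ 4016 km.

4016 km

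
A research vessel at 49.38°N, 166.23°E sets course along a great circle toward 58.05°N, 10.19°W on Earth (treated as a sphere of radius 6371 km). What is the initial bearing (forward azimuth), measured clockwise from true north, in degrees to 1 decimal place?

358.0°

With φ₁ = 0.8618, φ₂ = 1.0132, Δλ = -3.0791 rad, the forward-azimuth formula gives
θ = atan2( sin Δλ cos φ₂ , cos φ₁ sin φ₂ − sin φ₁ cos φ₂ cos Δλ ) = atan2(-0.0330, 0.9533) = -1.99°.
Adding 360° brings this into [0°, 360°): 358.0°.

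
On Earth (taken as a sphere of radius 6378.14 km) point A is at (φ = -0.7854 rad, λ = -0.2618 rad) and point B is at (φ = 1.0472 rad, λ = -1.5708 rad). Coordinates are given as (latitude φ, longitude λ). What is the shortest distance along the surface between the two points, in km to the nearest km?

13513 km

With latitudes φ₁ = -45.000°, φ₂ = 60.000° and longitude difference Δλ = -75.000°:
Haversine: a = sin²(Δφ/2) + cos φ₁ cos φ₂ sin²(Δλ/2) = 0.6294 + (0.7071)(0.5000)(0.3706) = 0.76043.
Central angle c = 2·arcsin(√a) = 2.11867 rad.
Distance = R·c = 6378.14 × 2.1187 ≈ 13513 km.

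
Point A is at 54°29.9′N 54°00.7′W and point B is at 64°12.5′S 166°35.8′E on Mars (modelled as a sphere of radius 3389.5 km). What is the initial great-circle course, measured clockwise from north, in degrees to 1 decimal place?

Δλ = -139.392° = -2.4328 rad.
y = sin Δλ · cos φ₂ = (-0.6509)(0.4351) = -0.2832
x = cos φ₁ sin φ₂ − sin φ₁ cos φ₂ cos Δλ = (0.5807)(-0.9004) − (0.8141)(0.4351)(-0.7592) = -0.2540
θ = atan2(y, x) = -131.88°; adding 360° gives 228.1°.

228.1°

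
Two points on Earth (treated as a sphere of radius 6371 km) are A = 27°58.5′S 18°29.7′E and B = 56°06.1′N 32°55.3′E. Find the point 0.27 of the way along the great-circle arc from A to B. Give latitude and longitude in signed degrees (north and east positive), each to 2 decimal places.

-5.23°, 21.62°

The central angle between A and B is δ = 1.4830 rad.
With f = 0.27, the slerp weights are sin((1−f)δ)/sin δ = 0.8866 and sin(fδ)/sin δ = 0.3913.
Weighted sum of the unit vectors: (0.8866)·(0.8375,0.2802,-0.4691) + (0.3913)·(0.4682,0.3031,0.8300) = (0.9258, 0.3670, -0.0911).
Converting back: φ = atan2(z, √(x²+y²)) = -5.23°, λ = atan2(y, x) = 21.62°.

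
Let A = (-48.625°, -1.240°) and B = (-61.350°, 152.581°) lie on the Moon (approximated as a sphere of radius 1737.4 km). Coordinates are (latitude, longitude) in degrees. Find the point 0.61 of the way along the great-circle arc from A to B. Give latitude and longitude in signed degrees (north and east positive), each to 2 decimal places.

Central angle δ = 1.1873 rad. Interpolating on the sphere with fraction f = 0.61:
P = [sin((1−f)δ)·A + sin(fδ)·B] / sin δ = 0.4817·A + 0.7145·B in Cartesian coordinates,
giving P = (0.0142, 0.1509, -0.9885), i.e. latitude -81.28°, longitude 84.61°.

-81.28°, 84.61°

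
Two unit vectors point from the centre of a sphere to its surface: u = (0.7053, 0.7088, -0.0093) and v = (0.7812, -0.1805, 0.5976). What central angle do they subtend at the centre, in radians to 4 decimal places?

1.1401 rad

u·v = 0.4175; |u| = 1.0000, |v| = 1.0000.
cos θ = (u·v)/(|u||v|) = 0.4175, so θ = 1.1401 rad.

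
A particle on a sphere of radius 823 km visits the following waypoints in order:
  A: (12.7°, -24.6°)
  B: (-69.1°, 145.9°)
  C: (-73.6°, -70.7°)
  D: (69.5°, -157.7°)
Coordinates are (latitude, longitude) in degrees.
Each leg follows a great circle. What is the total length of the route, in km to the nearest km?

Leg A→B: central angle 2.1515 rad, distance 1770.7 km.
Leg B→C: central angle 0.6175 rad, distance 508.2 km.
Leg C→D: central angle 2.6756 rad, distance 2202.0 km.
Total: 1770.7 + 508.2 + 2202.0 ≈ 4481 km.

4481 km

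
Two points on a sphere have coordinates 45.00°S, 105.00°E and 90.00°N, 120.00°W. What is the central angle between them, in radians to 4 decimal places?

2.3562 rad

With latitudes φ₁ = -45.000°, φ₂ = 90.000° and longitude difference Δλ = 135.000°:
cos c = sin φ₁ sin φ₂ + cos φ₁ cos φ₂ cos Δλ = (-0.7071)(1.0000) + (0.7071)(0.0000)(-0.7071) = -0.70711,
so c = arccos(-0.70711) = 2.35619 rad.
So the angular separation is 2.3562 rad.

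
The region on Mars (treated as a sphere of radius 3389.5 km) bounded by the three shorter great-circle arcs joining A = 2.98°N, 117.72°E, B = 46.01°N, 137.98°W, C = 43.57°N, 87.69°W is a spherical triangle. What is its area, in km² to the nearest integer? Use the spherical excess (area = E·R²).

Side lengths (central angles): a = 0.6139, b = 2.2366, c = 1.7051 rad; semiperimeter s = 2.2778.
By l'Huilier's theorem, tan(E/4) = √[tan(s/2) tan((s−a)/2) tan((s−b)/2) tan((s−c)/2)], giving spherical excess E = 0.4786 rad.
Area = E·R² = 0.4786 × (3389.5)² ≈ 5498057 km².

5498057 km²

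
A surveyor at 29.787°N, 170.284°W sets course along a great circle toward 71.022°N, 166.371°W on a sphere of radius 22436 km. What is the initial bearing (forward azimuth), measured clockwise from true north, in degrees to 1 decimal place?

Δλ = 3.913° = 0.0683 rad.
y = sin Δλ · cos φ₂ = (0.0682)(0.3252) = 0.0222
x = cos φ₁ sin φ₂ − sin φ₁ cos φ₂ cos Δλ = (0.8679)(0.9456) − (0.4968)(0.3252)(0.9977) = 0.6595
θ = atan2(y, x) = 1.93°, so the bearing is 1.9°.

1.9°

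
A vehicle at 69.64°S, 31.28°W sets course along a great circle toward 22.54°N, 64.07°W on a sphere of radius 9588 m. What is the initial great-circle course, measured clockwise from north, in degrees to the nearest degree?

330°

With φ₁ = -1.2154, φ₂ = 0.3934, Δλ = -0.5723 rad, the forward-azimuth formula gives
θ = atan2( sin Δλ cos φ₂ , cos φ₁ sin φ₂ − sin φ₁ cos φ₂ cos Δλ ) = atan2(-0.5002, 0.8613) = -30.15°.
Adding 360° brings this into [0°, 360°): 330°.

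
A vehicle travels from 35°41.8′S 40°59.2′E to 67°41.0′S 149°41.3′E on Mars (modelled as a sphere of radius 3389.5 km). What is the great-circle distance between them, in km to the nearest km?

3777 km

Let φ₁ = -0.6230 rad, φ₂ = -1.1813 rad, and Δλ = 1.8972 rad.
Haversine: a = sin²(Δφ/2) + cos φ₁ cos φ₂ sin²(Δλ/2) = 0.0759 + (0.8121)(0.3797)(0.6603) = 0.27954.
Central angle c = 2·arcsin(√a) = 1.11418 rad.
Distance = R·c = 3389.5 × 1.1142 ≈ 3777 km.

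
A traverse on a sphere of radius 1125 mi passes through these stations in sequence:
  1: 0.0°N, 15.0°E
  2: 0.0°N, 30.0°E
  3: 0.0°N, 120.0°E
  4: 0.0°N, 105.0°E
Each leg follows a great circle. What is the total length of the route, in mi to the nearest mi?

Leg 1→2: central angle 0.2618 rad, distance 294.5 mi.
Leg 2→3: central angle 1.5708 rad, distance 1767.1 mi.
Leg 3→4: central angle 0.2618 rad, distance 294.5 mi.
Total: 294.5 + 1767.1 + 294.5 ≈ 2356 mi.

2356 mi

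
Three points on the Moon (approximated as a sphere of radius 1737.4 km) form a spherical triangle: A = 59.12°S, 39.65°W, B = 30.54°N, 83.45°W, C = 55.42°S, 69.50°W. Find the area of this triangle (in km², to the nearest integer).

710502 km²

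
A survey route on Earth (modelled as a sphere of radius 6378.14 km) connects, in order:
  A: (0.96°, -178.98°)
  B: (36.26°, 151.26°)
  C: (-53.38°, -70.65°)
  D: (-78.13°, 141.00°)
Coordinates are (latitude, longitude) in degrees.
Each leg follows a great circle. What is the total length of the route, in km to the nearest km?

Leg A→B: central angle 0.7816 rad, distance 4985.0 km.
Leg B→C: central angle 2.5547 rad, distance 16294.1 km.
Leg C→D: central angle 0.8217 rad, distance 5240.7 km.
Total: 4985.0 + 16294.1 + 5240.7 ≈ 26520 km.

26520 km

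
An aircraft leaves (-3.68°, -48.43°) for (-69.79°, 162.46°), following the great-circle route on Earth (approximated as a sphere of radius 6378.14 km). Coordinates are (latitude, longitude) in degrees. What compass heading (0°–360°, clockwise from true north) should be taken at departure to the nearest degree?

191°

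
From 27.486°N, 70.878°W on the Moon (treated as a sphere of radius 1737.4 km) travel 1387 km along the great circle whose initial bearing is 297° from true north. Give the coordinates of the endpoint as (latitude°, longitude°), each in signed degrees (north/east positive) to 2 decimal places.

Angular distance δ = d/R = 1387/1737.4 = 0.79832 rad; initial bearing θ = 5.1836 rad.
sin φ₂ = sin φ₁ cos δ + cos φ₁ sin δ cos θ = (0.4615)(0.6979) + (0.8871)(0.7162)(0.4540) = 0.6105, so φ₂ = 37.63°.
Δλ = atan2(sin θ sin δ cos φ₁, cos δ − sin φ₁ sin φ₂) = atan2(-0.5661, 0.4161) = -53.681°.
λ₂ = -70.878° − 53.681° = -124.56°.

37.63°, -124.56°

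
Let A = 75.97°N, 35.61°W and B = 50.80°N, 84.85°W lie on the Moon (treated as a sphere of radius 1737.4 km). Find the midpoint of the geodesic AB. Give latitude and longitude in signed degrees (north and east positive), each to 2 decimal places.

Central angle δ = 0.5513 rad. Interpolating on the sphere with fraction f = 0.5:
P = [sin((1−f)δ)·A + sin(fδ)·B] / sin δ = 0.5196·A + 0.5196·B in Cartesian coordinates,
giving P = (0.1319, -0.4004, 0.9068), i.e. latitude 65.06°, longitude -71.77°.

65.06°, -71.77°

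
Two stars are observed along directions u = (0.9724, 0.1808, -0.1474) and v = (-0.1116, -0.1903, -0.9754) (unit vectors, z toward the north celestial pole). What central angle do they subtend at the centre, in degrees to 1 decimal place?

90.0°

u·v = 0.0008; |u| = 1.0000, |v| = 1.0000.
cos θ = (u·v)/(|u||v|) = 0.0008, so θ = 90.0°.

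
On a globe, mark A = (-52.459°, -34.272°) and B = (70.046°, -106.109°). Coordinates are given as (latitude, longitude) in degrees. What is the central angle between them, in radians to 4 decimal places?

With latitudes φ₁ = -52.459°, φ₂ = 70.046° and longitude difference Δλ = -71.837°:
cos c = sin φ₁ sin φ₂ + cos φ₁ cos φ₂ cos Δλ = (-0.7929)(0.9400) + (0.6093)(0.3413)(0.3117) = -0.68050,
so c = arccos(-0.68050) = 2.31924 rad.
So the angular separation is 2.3192 rad.

2.3192 rad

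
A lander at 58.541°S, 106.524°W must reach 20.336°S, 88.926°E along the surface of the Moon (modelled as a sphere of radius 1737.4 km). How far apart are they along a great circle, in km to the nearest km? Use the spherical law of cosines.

3035 km

In radians: φ₁ = -1.0217, φ₂ = -0.3549, Δλ = -164.550° = -2.8719 rad.
cos c = sin φ₁ sin φ₂ + cos φ₁ cos φ₂ cos Δλ = (-0.8530)(-0.3475) + (0.5219)(0.9377)(-0.9639) = -0.17523,
so c = arccos(-0.17523) = 1.74694 rad.
Distance = R·c = 1737.4 × 1.7469 ≈ 3035 km.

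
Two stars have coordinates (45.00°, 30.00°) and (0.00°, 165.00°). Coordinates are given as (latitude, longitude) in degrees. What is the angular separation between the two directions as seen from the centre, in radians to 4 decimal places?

With latitudes φ₁ = 45.000°, φ₂ = 0.000° and longitude difference Δλ = 135.000°:
Haversine: a = sin²(Δφ/2) + cos φ₁ cos φ₂ sin²(Δλ/2) = 0.1464 + (0.7071)(1.0000)(0.8536) = 0.75000.
Central angle c = 2·arcsin(√a) = 2.09440 rad.
So the angular separation is 2.0944 rad.

2.0944 rad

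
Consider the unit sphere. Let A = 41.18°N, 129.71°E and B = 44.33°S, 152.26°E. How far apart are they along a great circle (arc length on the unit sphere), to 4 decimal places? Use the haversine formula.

1.5337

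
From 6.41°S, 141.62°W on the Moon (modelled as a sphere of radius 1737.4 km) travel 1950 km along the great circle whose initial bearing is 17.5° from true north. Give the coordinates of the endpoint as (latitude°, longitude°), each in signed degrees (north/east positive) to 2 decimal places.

Angular distance δ = d/R = 1950/1737.4 = 1.12237 rad; initial bearing θ = 0.3054 rad.
sin φ₂ = sin φ₁ cos δ + cos φ₁ sin δ cos θ = (-0.1116)(0.4336) + (0.9937)(0.9011)(0.9537) = 0.8056, so φ₂ = 53.67°.
Δλ = atan2(sin θ sin δ cos φ₁, cos δ − sin φ₁ sin φ₂) = atan2(0.2693, 0.5235) = 27.221°.
λ₂ = -141.620° + 27.221° = -114.40°.

53.67°, -114.40°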